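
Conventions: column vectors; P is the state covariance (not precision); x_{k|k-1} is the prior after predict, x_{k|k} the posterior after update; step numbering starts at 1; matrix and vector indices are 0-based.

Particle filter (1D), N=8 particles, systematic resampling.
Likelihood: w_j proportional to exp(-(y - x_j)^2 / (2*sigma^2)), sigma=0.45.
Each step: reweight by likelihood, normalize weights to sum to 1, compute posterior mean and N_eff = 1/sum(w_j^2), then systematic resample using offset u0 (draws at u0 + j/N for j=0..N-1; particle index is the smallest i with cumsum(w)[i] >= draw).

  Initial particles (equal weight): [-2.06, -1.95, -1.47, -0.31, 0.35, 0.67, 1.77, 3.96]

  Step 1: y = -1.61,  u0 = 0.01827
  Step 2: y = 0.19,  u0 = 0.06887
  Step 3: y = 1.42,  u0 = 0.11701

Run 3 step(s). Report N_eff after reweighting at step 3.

step 1: w=[0.2607, 0.3231, 0.4095, 0.0066, 0.0000, 0.0000, 0.0000, 0.0000]  mean=-1.7712  Neff=2.9401  idx=[0, 0, 1, 1, 1, 2, 2, 2]
step 2: w=[0.0011, 0.0011, 0.0036, 0.0036, 0.0036, 0.3290, 0.3290, 0.3290]  mean=-1.4765  Neff=3.0800  idx=[5, 5, 5, 6, 6, 7, 7, 7]
step 3: w=[0.1250, 0.1250, 0.1250, 0.1250, 0.1250, 0.1250, 0.1250, 0.1250]  mean=-1.4700  Neff=8.0000  idx=[0, 1, 2, 3, 4, 5, 6, 7]

N_eff = 8.0000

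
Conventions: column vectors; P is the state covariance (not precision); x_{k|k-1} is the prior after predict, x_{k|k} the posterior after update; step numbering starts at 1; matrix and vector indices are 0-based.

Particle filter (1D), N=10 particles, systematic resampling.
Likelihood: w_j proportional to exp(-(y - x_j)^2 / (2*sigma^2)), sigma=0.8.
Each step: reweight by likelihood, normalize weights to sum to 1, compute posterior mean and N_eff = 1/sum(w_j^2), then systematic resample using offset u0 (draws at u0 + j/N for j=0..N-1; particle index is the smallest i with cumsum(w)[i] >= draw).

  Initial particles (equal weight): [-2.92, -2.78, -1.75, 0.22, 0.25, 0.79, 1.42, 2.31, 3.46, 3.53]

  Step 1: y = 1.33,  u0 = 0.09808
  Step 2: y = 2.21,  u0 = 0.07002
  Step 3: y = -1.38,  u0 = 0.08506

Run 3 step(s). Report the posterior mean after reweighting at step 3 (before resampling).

step 1: w=[0.0000, 0.0000, 0.0002, 0.1233, 0.1298, 0.2570, 0.3207, 0.1524, 0.0093, 0.0074]  mean=1.1279  Neff=4.4583  idx=[3, 4, 5, 5, 5, 6, 6, 6, 7, 9]
step 2: w=[0.0119, 0.0131, 0.0544, 0.0544, 0.0544, 0.1613, 0.1613, 0.1613, 0.2606, 0.0673]  mean=1.6617  Neff=6.2609  idx=[2, 4, 5, 6, 6, 7, 7, 8, 8, 9]
step 3: w=[0.4107, 0.4107, 0.0356, 0.0356, 0.0356, 0.0356, 0.0356, 0.0004, 0.0004, 0.0000]  mean=0.9032  Neff=2.9101  idx=[0, 0, 0, 0, 1, 1, 1, 1, 3, 6]

post_mean = 0.9032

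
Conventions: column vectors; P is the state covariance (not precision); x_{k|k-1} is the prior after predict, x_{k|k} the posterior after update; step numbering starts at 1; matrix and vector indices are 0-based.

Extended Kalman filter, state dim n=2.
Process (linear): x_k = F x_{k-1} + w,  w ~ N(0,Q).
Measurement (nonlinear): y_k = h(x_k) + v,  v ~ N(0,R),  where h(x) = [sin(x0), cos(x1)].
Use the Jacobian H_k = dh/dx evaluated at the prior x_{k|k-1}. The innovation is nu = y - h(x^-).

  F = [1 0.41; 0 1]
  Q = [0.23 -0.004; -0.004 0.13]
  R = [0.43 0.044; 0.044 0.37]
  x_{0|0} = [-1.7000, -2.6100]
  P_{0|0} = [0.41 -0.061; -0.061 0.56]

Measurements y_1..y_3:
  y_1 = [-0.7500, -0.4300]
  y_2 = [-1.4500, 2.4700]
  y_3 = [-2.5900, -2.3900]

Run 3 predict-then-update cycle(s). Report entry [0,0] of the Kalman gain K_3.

step 1: x^-=[-2.7701, -2.6100]  P^-=[0.6841 0.1646; 0.1646 0.6900]  H_jac=[-0.9318 0.0000; 0.0000 0.5069]  S=[1.0240 -0.0337; -0.0337 0.5473]  K=[-0.6188 0.1143; -0.1290 0.6311]  nu=[-0.3870, 0.4320]  x^+=[-2.4813, -2.2874]  P^+=[0.2801 0.0297; 0.0297 0.4495]
step 2: x^-=[-3.4191, -2.2874]  P^-=[0.6101 0.2100; 0.2100 0.5795]  H_jac=[-0.9617 0.0000; 0.0000 0.7540]  S=[0.9943 -0.1083; -0.1083 0.6995]  K=[-0.5751 0.1373; -0.1374 0.6034]  nu=[-1.7240, 3.1269]  x^+=[-1.9981, -0.1638]  P^+=[0.2509 0.0338; 0.0338 0.2881]
step 3: x^-=[-2.0653, -0.1638]  P^-=[0.5570 0.1479; 0.1479 0.4181]  H_jac=[-0.4746 0.0000; 0.0000 0.1631]  S=[0.5555 0.0326; 0.0326 0.3811]  K=[-0.4820 0.1045; -0.1376 0.1906]  nu=[-1.7098, -3.3766]  x^+=[-1.5938, -0.5722]  P^+=[0.4271 0.1070; 0.1070 0.3954]

K[0,0] = -0.4820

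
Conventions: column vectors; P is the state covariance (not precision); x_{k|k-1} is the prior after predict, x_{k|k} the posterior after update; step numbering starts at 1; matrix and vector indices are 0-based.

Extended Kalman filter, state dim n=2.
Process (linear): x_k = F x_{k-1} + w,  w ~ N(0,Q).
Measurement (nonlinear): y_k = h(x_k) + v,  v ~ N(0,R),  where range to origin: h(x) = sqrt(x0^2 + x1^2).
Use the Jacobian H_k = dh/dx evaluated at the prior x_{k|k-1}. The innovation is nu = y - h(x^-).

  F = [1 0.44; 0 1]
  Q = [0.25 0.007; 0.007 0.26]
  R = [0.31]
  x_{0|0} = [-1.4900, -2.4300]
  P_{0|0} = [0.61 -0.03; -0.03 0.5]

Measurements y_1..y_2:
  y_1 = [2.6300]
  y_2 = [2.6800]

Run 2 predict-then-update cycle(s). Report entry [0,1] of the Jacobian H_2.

step 1: x^-=[-2.5592, -2.4300]  P^-=[0.9304 0.1970; 0.1970 0.7600]  H_jac=[-0.7252 -0.6886]  S=[1.3563]  K=[-0.5975; -0.4911]  nu=[-0.8991]  x^+=[-2.0220, -1.9884]  P^+=[0.4463 -0.2010; -0.2010 0.4328]
step 2: x^-=[-2.8969, -1.9884]  P^-=[0.6032 -0.0036; -0.0036 0.6928]  H_jac=[-0.8245 -0.5659]  S=[0.9385]  K=[-0.5277; -0.4146]  nu=[-0.8337]  x^+=[-2.4570, -1.6428]  P^+=[0.3418 -0.2089; -0.2089 0.5315]

H_jac[0,1] = -0.5659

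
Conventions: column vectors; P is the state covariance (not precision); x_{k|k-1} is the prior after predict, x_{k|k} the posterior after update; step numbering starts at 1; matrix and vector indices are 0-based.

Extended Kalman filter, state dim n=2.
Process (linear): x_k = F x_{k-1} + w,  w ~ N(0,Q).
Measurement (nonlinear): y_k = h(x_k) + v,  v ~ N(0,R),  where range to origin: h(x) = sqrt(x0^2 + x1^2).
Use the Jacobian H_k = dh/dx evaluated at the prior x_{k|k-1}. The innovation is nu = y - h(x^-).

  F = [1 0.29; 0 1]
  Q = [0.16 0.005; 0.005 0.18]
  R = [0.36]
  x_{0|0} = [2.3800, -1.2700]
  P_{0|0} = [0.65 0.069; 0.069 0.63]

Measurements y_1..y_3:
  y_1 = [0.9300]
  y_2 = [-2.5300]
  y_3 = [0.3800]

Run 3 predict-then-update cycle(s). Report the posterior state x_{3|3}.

step 1: x^-=[2.0117, -1.2700]  P^-=[0.9030 0.2567; 0.2567 0.8100]  H_jac=[0.8456 -0.5338]  S=[1.0048]  K=[0.6236; -0.2143]  nu=[-1.4490]  x^+=[1.1081, -0.9594]  P^+=[0.5123 0.3910; 0.3910 0.7638]
step 2: x^-=[0.8299, -0.9594]  P^-=[0.9633 0.6175; 0.6175 0.9438]  H_jac=[0.6542 -0.7563]  S=[0.7011]  K=[0.2327; -0.4420]  nu=[-3.7985]  x^+=[-0.0541, 0.7195]  P^+=[0.9253 0.6896; 0.6896 0.8069]
step 3: x^-=[0.1546, 0.7195]  P^-=[1.5532 0.9286; 0.9286 0.9869]  H_jac=[0.2100 0.9777]  S=[1.7532]  K=[0.7039; 0.6616]  nu=[-0.3560]  x^+=[-0.0960, 0.4840]  P^+=[0.6845 0.1122; 0.1122 0.2195]

x_post = [-0.0960, 0.4840]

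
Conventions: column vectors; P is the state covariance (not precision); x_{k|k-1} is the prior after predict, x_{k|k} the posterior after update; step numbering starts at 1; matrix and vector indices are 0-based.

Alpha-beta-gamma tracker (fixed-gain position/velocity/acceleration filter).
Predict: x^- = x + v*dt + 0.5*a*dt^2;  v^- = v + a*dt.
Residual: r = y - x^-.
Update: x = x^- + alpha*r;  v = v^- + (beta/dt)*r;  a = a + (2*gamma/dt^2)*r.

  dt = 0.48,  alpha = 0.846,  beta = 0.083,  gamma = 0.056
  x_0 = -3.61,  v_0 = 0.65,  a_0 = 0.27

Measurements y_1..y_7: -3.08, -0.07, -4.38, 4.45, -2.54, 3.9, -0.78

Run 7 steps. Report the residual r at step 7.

step 1: x_pred=-3.2669  r=0.1869  x^+=-3.1088  v^+=0.8119  a^+=0.3609
step 2: x_pred=-2.6775  r=2.6075  x^+=-0.4716  v^+=1.4360  a^+=1.6284
step 3: x_pred=0.4053  r=-4.7853  x^+=-3.6431  v^+=1.3902  a^+=-0.6978
step 4: x_pred=-3.0562  r=7.5062  x^+=3.2941  v^+=2.3532  a^+=2.9510
step 5: x_pred=4.7635  r=-7.3035  x^+=-1.4153  v^+=2.5067  a^+=-0.5993
step 6: x_pred=-0.2811  r=4.1811  x^+=3.2561  v^+=2.9421  a^+=1.4332
step 7: x_pred=4.8334  r=-5.6134  x^+=0.0845  v^+=2.6593  a^+=-1.2956

resid = -5.6134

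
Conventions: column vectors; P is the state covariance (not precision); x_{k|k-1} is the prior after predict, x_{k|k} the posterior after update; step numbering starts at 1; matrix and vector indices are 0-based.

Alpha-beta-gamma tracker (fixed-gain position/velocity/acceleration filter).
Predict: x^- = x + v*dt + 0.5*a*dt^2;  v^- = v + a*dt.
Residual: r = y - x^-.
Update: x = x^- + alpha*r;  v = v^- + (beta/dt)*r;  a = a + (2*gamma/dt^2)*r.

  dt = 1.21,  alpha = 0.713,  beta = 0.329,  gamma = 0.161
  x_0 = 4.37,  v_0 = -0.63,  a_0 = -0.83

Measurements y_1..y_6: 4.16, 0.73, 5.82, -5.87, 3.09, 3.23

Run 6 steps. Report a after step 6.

step 1: x_pred=3.0001  r=1.1599  x^+=3.8271  v^+=-1.3189  a^+=-0.5749
step 2: x_pred=1.8104  r=-1.0804  x^+=1.0401  v^+=-2.3083  a^+=-0.8125
step 3: x_pred=-2.3478  r=8.1678  x^+=3.4758  v^+=-1.0706  a^+=0.9838
step 4: x_pred=2.9006  r=-8.7706  x^+=-3.3528  v^+=-2.2649  a^+=-0.9451
step 5: x_pred=-6.7852  r=9.8752  x^+=0.2558  v^+=-0.7234  a^+=1.2268
step 6: x_pred=0.2786  r=2.9514  x^+=2.3829  v^+=1.5635  a^+=1.8759

a_post = 1.8759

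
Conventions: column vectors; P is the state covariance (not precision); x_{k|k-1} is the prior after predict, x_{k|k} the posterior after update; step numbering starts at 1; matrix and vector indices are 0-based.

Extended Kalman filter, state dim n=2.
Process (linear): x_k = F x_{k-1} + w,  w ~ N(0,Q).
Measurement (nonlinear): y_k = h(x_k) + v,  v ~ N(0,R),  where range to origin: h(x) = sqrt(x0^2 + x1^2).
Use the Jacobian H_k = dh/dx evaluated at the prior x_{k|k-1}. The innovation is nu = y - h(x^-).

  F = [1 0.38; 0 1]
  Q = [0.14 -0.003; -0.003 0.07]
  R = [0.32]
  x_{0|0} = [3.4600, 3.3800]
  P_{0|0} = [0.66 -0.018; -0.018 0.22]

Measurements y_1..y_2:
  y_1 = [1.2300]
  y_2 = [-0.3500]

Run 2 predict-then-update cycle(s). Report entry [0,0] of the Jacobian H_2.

H_jac[0,0] = 0.7207

step 1: x^-=[4.7444, 3.3800]  P^-=[0.8181 0.0626; 0.0626 0.2900]  H_jac=[0.8145 0.5802]  S=[1.0195]  K=[0.6892; 0.2151]  nu=[-4.5953]  x^+=[1.5773, 2.3917]  P^+=[0.3338 -0.0885; -0.0885 0.2428]
step 2: x^-=[2.4862, 2.3917]  P^-=[0.4416 0.0008; 0.0008 0.3128]  H_jac=[0.7207 0.6933]  S=[0.7005]  K=[0.4551; 0.3104]  nu=[-3.7998]  x^+=[0.7568, 1.2122]  P^+=[0.2965 -0.0982; -0.0982 0.2453]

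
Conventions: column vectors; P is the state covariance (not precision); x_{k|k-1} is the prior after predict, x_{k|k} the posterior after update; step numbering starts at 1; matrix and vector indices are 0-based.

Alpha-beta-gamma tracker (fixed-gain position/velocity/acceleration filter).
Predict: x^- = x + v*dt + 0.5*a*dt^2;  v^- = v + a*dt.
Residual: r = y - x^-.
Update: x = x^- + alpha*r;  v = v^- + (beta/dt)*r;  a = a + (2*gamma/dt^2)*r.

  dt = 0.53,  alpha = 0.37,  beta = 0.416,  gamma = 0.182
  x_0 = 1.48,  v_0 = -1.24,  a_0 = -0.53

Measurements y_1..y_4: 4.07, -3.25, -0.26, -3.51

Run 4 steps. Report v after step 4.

v_post = -5.9539

step 1: x_pred=0.7484  r=3.3216  x^+=1.9774  v^+=1.0863  a^+=3.7743
step 2: x_pred=3.0832  r=-6.3332  x^+=0.7399  v^+=-1.8843  a^+=-4.4325
step 3: x_pred=-0.8813  r=0.6213  x^+=-0.6514  v^+=-3.7458  a^+=-3.6274
step 4: x_pred=-3.1462  r=-0.3638  x^+=-3.2808  v^+=-5.9539  a^+=-4.0988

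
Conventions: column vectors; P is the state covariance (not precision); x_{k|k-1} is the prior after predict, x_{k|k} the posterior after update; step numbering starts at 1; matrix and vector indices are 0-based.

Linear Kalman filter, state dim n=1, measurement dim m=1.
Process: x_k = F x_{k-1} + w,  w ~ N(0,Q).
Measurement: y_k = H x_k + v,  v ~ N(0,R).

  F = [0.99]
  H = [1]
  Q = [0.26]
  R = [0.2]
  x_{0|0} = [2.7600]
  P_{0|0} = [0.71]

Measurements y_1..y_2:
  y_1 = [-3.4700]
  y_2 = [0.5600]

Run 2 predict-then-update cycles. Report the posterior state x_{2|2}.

x_post = [-0.3829]

step 1: x^-=[2.7324]  P^-=[0.9559]  S=[1.1559]  K=[0.8270]  nu=[-6.2024]  x^+=[-2.3968]  P^+=[0.1654]
step 2: x^-=[-2.3728]  P^-=[0.4221]  S=[0.6221]  K=[0.6785]  nu=[2.9328]  x^+=[-0.3829]  P^+=[0.1357]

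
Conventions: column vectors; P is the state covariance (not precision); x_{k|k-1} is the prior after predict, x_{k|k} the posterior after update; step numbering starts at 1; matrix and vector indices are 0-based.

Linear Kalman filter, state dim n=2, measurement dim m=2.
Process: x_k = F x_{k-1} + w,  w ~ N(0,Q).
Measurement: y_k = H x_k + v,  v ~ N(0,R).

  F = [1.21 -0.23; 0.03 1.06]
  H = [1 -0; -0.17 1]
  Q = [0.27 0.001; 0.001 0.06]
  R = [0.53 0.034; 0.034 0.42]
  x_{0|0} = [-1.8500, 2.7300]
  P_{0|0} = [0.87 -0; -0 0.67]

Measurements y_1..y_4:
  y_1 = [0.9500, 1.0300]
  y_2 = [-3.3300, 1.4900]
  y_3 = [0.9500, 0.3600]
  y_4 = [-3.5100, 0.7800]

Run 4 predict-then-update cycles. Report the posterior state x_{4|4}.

x_post = [-2.3119, 0.7793]

step 1: x^-=[-2.8664, 2.8383]  P^-=[1.5792 -0.1308; -0.1308 0.8136]  S=[2.1092 -0.3652; -0.3652 1.3237]  K=[0.7314 -0.0998; 0.0497 0.6452]  nu=[3.8164, -2.2956]  x^+=[0.1541, 1.5470]  P^+=[0.3843 0.0483; 0.0483 0.2809]
step 2: x^-=[-0.1693, 1.6445]  P^-=[0.8206 0.0081; 0.0081 0.3790]  S=[1.3506 -0.0974; -0.0974 0.8200]  K=[0.6012 -0.0889; 0.0395 0.4652]  nu=[-3.1607, -0.1833]  x^+=[-2.0531, 1.4343]  P^+=[0.3156 0.0368; 0.0368 0.2030]
step 3: x^-=[-2.8142, 1.4587]  P^-=[0.7223 0.0099; 0.0099 0.2907]  S=[1.2523 -0.0789; -0.0789 0.7282]  K=[0.5709 -0.0932; 0.0331 0.4005]  nu=[3.7642, -1.5771]  x^+=[-0.5182, 0.9518]  P^+=[0.2994 0.0312; 0.0312 0.1746]
step 4: x^-=[-0.8459, 0.9934]  P^-=[0.7003 0.0091; 0.0091 0.2585]  S=[1.2303 -0.0760; -0.0760 0.6956]  K=[0.5632 -0.0966; 0.0304 0.3727]  nu=[-2.6641, -0.3572]  x^+=[-2.3119, 0.7793]  P^+=[0.2952 0.0288; 0.0288 0.1624]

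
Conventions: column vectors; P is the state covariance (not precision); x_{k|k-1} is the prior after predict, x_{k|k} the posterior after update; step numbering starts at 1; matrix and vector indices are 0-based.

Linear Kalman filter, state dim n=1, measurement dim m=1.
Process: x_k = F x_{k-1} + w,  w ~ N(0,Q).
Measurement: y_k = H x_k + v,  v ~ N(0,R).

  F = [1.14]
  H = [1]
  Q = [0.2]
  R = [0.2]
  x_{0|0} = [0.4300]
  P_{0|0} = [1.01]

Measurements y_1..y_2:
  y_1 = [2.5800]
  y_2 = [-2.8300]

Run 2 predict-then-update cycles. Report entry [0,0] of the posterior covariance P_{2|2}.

step 1: x^-=[0.4902]  P^-=[1.5126]  S=[1.7126]  K=[0.8832]  nu=[2.0898]  x^+=[2.3359]  P^+=[0.1766]
step 2: x^-=[2.6630]  P^-=[0.4296]  S=[0.6296]  K=[0.6823]  nu=[-5.4930]  x^+=[-1.0850]  P^+=[0.1365]

P_post[0,0] = 0.1365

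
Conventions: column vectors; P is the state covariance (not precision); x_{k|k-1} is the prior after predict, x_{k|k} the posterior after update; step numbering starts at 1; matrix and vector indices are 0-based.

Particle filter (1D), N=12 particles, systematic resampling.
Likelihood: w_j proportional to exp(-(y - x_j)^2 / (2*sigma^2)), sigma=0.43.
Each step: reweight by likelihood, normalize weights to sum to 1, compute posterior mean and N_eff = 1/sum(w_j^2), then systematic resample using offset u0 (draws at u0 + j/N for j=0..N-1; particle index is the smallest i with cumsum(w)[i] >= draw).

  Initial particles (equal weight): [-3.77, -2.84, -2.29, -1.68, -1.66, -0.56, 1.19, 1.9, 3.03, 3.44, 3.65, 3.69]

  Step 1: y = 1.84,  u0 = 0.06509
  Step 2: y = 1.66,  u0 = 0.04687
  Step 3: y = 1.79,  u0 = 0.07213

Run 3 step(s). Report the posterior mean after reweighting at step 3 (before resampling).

post_mean = 1.8486

step 1: w=[0.0000, 0.0000, 0.0000, 0.0000, 0.0000, 0.0000, 0.2395, 0.7433, 0.0163, 0.0007, 0.0001, 0.0001]  mean=1.7499  Neff=1.6390  idx=[6, 6, 6, 7, 7, 7, 7, 7, 7, 7, 7, 7]
step 2: w=[0.0588, 0.0588, 0.0588, 0.0915, 0.0915, 0.0915, 0.0915, 0.0915, 0.0915, 0.0915, 0.0915, 0.0915]  mean=1.7747  Neff=11.6640  idx=[0, 2, 3, 4, 5, 6, 7, 7, 8, 9, 10, 11]
step 3: w=[0.0362, 0.0362, 0.0928, 0.0928, 0.0928, 0.0928, 0.0928, 0.0928, 0.0928, 0.0928, 0.0928, 0.0928]  mean=1.8486  Neff=11.2786  idx=[1, 2, 3, 4, 5, 6, 7, 8, 9, 10, 10, 11]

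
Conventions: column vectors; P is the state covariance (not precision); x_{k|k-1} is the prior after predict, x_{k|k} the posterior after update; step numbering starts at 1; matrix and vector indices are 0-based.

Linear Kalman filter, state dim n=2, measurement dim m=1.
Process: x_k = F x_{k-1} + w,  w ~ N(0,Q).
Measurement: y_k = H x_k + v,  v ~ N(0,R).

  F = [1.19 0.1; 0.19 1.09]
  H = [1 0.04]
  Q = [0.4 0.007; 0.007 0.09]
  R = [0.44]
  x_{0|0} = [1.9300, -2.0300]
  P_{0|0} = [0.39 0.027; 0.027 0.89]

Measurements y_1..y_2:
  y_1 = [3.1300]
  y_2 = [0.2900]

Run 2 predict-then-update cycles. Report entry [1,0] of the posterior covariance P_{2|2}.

P_post[1,0] = 0.0484

step 1: x^-=[2.0937, -1.8460]  P^-=[0.9676 0.2277; 0.2277 1.1727]  S=[1.4277]  K=[0.6841; 0.1924]  nu=[1.1101]  x^+=[2.8532, -1.6325]  P^+=[0.2994 0.0398; 0.0398 1.1198]
step 2: x^-=[3.2320, -1.2373]  P^-=[0.8447 0.2492; 0.2492 1.4478]  S=[1.3069]  K=[0.6539; 0.2350]  nu=[-2.8925]  x^+=[1.3405, -1.9170]  P^+=[0.2858 0.0484; 0.0484 1.3756]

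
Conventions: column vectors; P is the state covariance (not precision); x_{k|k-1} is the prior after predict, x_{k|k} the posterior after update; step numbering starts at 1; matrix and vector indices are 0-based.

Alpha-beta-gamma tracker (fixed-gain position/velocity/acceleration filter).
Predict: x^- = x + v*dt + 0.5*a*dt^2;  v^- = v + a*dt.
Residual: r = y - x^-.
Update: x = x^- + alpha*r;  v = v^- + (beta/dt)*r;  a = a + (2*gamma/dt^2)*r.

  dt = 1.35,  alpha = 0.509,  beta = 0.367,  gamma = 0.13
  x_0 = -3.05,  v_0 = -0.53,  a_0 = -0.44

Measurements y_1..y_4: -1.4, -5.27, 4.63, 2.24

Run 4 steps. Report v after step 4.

step 1: x_pred=-4.1665  r=2.7665  x^+=-2.7583  v^+=-0.3719  a^+=-0.0453
step 2: x_pred=-3.3018  r=-1.9682  x^+=-4.3036  v^+=-0.9682  a^+=-0.3261
step 3: x_pred=-5.9079  r=10.5379  x^+=-0.5441  v^+=1.4563  a^+=1.1772
step 4: x_pred=2.4946  r=-0.2546  x^+=2.3650  v^+=2.9763  a^+=1.1409

v_post = 2.9763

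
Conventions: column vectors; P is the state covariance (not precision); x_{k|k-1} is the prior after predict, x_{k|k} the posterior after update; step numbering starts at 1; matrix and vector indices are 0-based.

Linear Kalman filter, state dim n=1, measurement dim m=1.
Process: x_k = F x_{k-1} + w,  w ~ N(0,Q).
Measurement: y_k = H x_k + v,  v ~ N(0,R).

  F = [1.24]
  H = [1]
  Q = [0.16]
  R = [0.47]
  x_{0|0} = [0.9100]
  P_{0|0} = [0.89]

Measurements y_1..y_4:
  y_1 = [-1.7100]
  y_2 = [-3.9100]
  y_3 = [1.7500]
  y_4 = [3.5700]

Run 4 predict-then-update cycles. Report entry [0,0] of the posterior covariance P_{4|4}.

P_post[0,0] = 0.2563

step 1: x^-=[1.1284]  P^-=[1.5285]  S=[1.9985]  K=[0.7648]  nu=[-2.8384]  x^+=[-1.0425]  P^+=[0.3595]
step 2: x^-=[-1.2927]  P^-=[0.7127]  S=[1.1827]  K=[0.6026]  nu=[-2.6173]  x^+=[-2.8699]  P^+=[0.2832]
step 3: x^-=[-3.5587]  P^-=[0.5955]  S=[1.0655]  K=[0.5589]  nu=[5.3087]  x^+=[-0.5917]  P^+=[0.2627]
step 4: x^-=[-0.7337]  P^-=[0.5639]  S=[1.0339]  K=[0.5454]  nu=[4.3037]  x^+=[1.6136]  P^+=[0.2563]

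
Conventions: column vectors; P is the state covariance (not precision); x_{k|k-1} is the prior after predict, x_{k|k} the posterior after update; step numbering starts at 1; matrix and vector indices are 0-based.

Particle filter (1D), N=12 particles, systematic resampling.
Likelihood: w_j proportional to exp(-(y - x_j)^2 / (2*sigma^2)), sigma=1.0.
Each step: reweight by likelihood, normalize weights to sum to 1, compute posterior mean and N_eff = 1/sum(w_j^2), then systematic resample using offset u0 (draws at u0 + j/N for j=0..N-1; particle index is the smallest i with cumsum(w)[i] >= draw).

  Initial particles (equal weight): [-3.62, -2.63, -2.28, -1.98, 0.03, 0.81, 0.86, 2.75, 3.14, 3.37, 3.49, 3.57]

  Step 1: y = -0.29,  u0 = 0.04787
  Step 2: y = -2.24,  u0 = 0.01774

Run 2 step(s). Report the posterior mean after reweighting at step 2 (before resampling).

step 1: w=[0.0016, 0.0262, 0.0558, 0.0969, 0.3840, 0.2207, 0.2086, 0.0040, 0.0011, 0.0005, 0.0003, 0.0002]  mean=-0.0058  Neff=3.9536  idx=[2, 3, 4, 4, 4, 4, 4, 5, 5, 6, 6, 6]
step 2: w=[0.4181, 0.4045, 0.0318, 0.0318, 0.0318, 0.0318, 0.0318, 0.0040, 0.0040, 0.0034, 0.0034, 0.0034]  mean=-1.7342  Neff=2.9105  idx=[0, 0, 0, 0, 0, 1, 1, 1, 1, 1, 2, 5]

post_mean = -1.7342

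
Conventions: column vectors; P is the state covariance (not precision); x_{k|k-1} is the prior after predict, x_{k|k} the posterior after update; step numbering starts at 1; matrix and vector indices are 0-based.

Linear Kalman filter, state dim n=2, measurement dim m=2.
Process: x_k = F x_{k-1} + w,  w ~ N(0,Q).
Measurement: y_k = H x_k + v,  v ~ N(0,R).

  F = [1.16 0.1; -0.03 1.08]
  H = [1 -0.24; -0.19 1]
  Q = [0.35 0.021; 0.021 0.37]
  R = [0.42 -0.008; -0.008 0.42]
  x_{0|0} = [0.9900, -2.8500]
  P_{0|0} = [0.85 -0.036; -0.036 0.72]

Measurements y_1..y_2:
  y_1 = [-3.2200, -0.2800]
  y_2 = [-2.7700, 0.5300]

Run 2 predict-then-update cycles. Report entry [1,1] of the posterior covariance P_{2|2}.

step 1: x^-=[0.8634, -3.1077]  P^-=[1.4926 0.0242; 0.0242 1.2129]  S=[1.9709 -0.5574; -0.5574 1.6776]  K=[0.7844 0.1060; 0.0754 0.7453]  nu=[-4.8292, 2.9917]  x^+=[-2.6074, -1.2419]  P^+=[0.3539 0.1055; 0.1055 0.3325]
step 2: x^-=[-3.1488, -1.2630]  P^-=[0.8540 0.1764; 0.1764 0.7513]  S=[1.2326 -0.1661; -0.1661 1.1351]  K=[0.6735 0.1110; 0.0837 0.6446]  nu=[0.0757, 1.1947]  x^+=[-2.9652, -0.4865]  P^+=[0.3058 0.0993; 0.0993 0.2889]

P_post[1,1] = 0.2889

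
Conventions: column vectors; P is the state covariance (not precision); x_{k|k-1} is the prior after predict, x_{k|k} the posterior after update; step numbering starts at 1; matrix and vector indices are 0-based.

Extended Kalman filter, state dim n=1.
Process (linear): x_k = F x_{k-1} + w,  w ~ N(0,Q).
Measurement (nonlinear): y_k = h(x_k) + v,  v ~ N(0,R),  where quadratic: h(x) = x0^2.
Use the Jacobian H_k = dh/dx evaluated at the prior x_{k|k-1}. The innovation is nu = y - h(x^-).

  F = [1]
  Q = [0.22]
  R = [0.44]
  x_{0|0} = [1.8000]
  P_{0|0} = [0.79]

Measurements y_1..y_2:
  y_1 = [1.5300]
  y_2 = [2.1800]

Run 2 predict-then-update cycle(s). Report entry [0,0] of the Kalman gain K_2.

step 1: x^-=[1.8000]  P^-=[1.0100]  H_jac=[3.6000]  S=[13.5296]  K=[0.2687]  nu=[-1.7100]  x^+=[1.3404]  P^+=[0.0328]
step 2: x^-=[1.3404]  P^-=[0.2528]  H_jac=[2.6809]  S=[2.2573]  K=[0.3003]  nu=[0.3832]  x^+=[1.4555]  P^+=[0.0493]

K[0,0] = 0.3003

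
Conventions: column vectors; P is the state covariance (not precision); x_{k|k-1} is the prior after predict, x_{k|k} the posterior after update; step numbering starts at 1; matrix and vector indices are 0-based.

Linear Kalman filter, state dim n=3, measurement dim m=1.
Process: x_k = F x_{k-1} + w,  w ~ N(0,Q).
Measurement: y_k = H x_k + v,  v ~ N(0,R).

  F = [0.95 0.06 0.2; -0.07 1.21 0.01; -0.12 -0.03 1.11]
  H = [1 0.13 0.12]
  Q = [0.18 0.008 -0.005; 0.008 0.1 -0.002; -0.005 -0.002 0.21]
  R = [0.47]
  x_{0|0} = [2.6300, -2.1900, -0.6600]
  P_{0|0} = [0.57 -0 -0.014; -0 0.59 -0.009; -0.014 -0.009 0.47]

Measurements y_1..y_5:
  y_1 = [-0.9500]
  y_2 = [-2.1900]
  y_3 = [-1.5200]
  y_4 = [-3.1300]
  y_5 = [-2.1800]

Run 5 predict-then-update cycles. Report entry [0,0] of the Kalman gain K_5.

step 1: x^-=[2.2351, -2.8406, -0.9825]  P^-=[0.7098 0.0117 0.0183; 0.0117 0.9665 -0.0244; 0.0183 -0.0244 0.8022]  S=[1.2144]  K=[0.5876; 0.1107; 0.0917]  nu=[-2.6979]  x^+=[0.6499, -3.1393, -1.2300]  P^+=[0.2906 -0.0673 -0.0471; -0.0673 0.9516 -0.0367; -0.0471 -0.0367 0.7919]
step 2: x^-=[0.1830, -3.8564, -1.3491]  P^-=[0.4509 -0.0264 0.0876; -0.0264 1.5053 -0.0613; 0.0876 -0.0613 1.2053]  S=[0.9759]  K=[0.4693; 0.1659; 0.2298]  nu=[-1.7098]  x^+=[-0.6193, -4.1401, -1.7420]  P^+=[0.2360 -0.1024 -0.0177; -0.1024 1.4784 -0.0985; -0.0177 -0.0985 1.1538]
step 3: x^-=[-1.1851, -4.9836, -1.7351]  P^-=[0.4237 -0.0391 0.2011; -0.0391 2.2808 -0.1571; 0.2011 -0.1571 1.6468]  S=[0.9891]  K=[0.4476; 0.2411; 0.3824]  nu=[0.5212]  x^+=[-0.9518, -4.8579, -1.5358]  P^+=[0.2255 -0.1459 0.0318; -0.1459 2.2233 -0.2483; 0.0318 -0.2483 1.5022]
step 4: x^-=[-1.5029, -5.8268, -1.4447]  P^-=[0.4411 -0.0701 0.3217; -0.0701 3.3750 -0.3792; 0.3217 -0.3792 2.0731]  S=[1.0451]  K=[0.4503; 0.3092; 0.4986]  nu=[-0.6963]  x^+=[-1.8164, -6.0421, -1.7919]  P^+=[0.2292 -0.2156 0.0870; -0.2156 3.2750 -0.5404; 0.0870 -0.5404 1.8132]
step 5: x^-=[-2.4465, -7.2017, -1.5898]  P^-=[0.4667 -0.1442 0.4301; -0.1442 4.9196 -0.8004; 0.4301 -0.8004 2.4616]  S=[1.0960]  K=[0.4558; 0.3643; 0.5670]  nu=[1.3935]  x^+=[-1.8113, -6.6941, -0.7997]  P^+=[0.2390 -0.3262 0.1469; -0.3262 4.7742 -1.0268; 0.1469 -1.0268 2.1092]

K[0,0] = 0.4558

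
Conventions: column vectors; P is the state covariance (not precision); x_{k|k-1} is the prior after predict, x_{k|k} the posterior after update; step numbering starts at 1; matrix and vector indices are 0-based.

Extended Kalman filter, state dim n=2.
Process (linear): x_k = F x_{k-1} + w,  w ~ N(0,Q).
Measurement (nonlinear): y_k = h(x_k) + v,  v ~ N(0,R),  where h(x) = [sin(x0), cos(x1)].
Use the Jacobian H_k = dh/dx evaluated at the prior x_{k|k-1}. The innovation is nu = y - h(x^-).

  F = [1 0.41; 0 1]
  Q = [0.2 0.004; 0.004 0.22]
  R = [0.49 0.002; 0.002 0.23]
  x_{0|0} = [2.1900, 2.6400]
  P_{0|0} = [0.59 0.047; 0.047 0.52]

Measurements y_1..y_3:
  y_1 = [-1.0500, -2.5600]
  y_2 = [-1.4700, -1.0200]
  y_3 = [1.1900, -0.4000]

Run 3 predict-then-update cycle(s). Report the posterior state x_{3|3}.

step 1: x^-=[3.2724, 2.6400]  P^-=[0.9160 0.2642; 0.2642 0.7400]  H_jac=[-0.9915 0.0000; 0.0000 -0.4808]  S=[1.3904 0.1279; 0.1279 0.4011]  K=[-0.6429 -0.1116; -0.1100 -0.8520]  nu=[-0.9196, -1.6832]  x^+=[4.0515, 4.1753]  P^+=[0.3180 0.0561; 0.0561 0.4080]
step 2: x^-=[5.7634, 4.1753]  P^-=[0.6325 0.2274; 0.2274 0.6280]  H_jac=[0.8679 0.0000; 0.0000 0.8592]  S=[0.9665 0.1715; 0.1715 0.6936]  K=[0.5418 0.1476; 0.0691 0.7608]  nu=[-0.9733, -0.5083]  x^+=[5.1610, 3.7212]  P^+=[0.3062 0.0408; 0.0408 0.2038]
step 3: x^-=[6.6867, 3.7212]  P^-=[0.5739 0.1284; 0.1284 0.4238]  H_jac=[0.9197 0.0000; 0.0000 0.5477]  S=[0.9755 0.0667; 0.0667 0.3571]  K=[0.5345 0.0971; 0.0776 0.6355]  nu=[0.7974, 0.4367]  x^+=[7.1553, 4.0606]  P^+=[0.2850 0.0427; 0.0427 0.2671]

x_post = [7.1553, 4.0606]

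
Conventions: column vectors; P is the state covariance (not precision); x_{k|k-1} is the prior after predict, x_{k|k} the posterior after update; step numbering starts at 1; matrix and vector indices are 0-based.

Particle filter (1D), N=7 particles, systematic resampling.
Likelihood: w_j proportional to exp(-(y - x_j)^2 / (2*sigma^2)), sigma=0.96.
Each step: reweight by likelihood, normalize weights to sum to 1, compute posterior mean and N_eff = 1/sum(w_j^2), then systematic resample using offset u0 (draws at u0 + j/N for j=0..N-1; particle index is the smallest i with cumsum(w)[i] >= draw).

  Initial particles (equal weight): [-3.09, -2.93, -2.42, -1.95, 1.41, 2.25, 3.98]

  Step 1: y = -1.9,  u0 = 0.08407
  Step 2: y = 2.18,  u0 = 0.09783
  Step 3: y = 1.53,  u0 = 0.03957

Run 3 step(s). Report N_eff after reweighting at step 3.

N_eff = 7.0000

step 1: w=[0.1604, 0.1945, 0.2987, 0.3454, 0.0009, 0.0000, 0.0000]  mean=-2.4607  Neff=3.6750  idx=[0, 1, 2, 2, 3, 3, 3]
step 2: w=[0.0009, 0.0023, 0.0335, 0.0335, 0.3100, 0.3100, 0.3100]  mean=-1.9847  Neff=3.4427  idx=[4, 4, 5, 5, 5, 6, 6]
step 3: w=[0.1429, 0.1429, 0.1429, 0.1429, 0.1429, 0.1429, 0.1429]  mean=-1.9500  Neff=7.0000  idx=[0, 1, 2, 3, 4, 5, 6]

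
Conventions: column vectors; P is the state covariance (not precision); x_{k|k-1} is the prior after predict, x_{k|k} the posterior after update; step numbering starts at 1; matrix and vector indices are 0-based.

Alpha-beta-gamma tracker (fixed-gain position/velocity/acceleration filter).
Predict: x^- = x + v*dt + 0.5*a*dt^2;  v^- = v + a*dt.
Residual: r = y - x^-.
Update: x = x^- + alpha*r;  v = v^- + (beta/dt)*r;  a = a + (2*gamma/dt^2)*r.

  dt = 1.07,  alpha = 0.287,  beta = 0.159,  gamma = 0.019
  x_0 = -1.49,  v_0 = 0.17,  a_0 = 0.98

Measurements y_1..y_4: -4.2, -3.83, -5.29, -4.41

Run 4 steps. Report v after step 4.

v_post = 1.0602

step 1: x_pred=-0.7471  r=-3.4529  x^+=-1.7381  v^+=0.7055  a^+=0.8654
step 2: x_pred=-0.4878  r=-3.3422  x^+=-1.4470  v^+=1.1348  a^+=0.7545
step 3: x_pred=0.1992  r=-5.4892  x^+=-1.3762  v^+=1.1264  a^+=0.5723
step 4: x_pred=0.1567  r=-4.5667  x^+=-1.1540  v^+=1.0602  a^+=0.4207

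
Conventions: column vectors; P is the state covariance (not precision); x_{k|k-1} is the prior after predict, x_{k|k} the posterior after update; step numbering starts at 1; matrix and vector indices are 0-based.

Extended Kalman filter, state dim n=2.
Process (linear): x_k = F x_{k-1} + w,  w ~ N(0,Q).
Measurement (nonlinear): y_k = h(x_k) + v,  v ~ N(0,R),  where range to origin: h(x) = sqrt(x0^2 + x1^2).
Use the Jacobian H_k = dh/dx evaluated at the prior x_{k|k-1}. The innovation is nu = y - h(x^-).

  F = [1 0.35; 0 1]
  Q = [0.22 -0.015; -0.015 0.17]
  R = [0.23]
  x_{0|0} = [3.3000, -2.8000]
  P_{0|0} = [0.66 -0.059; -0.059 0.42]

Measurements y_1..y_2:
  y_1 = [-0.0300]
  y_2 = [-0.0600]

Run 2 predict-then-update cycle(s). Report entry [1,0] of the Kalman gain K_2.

step 1: x^-=[2.3200, -2.8000]  P^-=[0.8902 0.0730; 0.0730 0.5900]  H_jac=[0.6380 -0.7700]  S=[0.8705]  K=[0.5879; -0.4684]  nu=[-3.6663]  x^+=[0.1647, -1.0827]  P^+=[0.5893 0.3127; 0.3127 0.3990]
step 2: x^-=[-0.2142, -1.0827]  P^-=[1.0771 0.4374; 0.4374 0.5690]  H_jac=[-0.1941 -0.9810]  S=[0.9847]  K=[-0.6480; -0.6531]  nu=[-1.1636]  x^+=[0.5398, -0.3227]  P^+=[0.6636 0.0206; 0.0206 0.1490]

K[1,0] = -0.6531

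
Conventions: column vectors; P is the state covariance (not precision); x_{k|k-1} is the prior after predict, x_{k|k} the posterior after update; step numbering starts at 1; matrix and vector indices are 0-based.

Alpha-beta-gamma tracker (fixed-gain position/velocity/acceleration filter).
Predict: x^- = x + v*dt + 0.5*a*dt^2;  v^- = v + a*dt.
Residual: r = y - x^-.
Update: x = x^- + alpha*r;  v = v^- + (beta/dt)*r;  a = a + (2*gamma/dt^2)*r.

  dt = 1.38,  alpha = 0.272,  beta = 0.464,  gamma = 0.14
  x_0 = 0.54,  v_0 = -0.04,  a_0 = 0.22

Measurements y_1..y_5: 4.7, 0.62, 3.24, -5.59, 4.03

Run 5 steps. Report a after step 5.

a_post = -0.7429

step 1: x_pred=0.6943  r=4.0057  x^+=1.7838  v^+=1.6104  a^+=0.8090
step 2: x_pred=4.7765  r=-4.1565  x^+=3.6460  v^+=1.3292  a^+=0.1978
step 3: x_pred=5.6687  r=-2.4287  x^+=5.0081  v^+=0.7856  a^+=-0.1593
step 4: x_pred=5.9406  r=-11.5306  x^+=2.8043  v^+=-3.3111  a^+=-1.8546
step 5: x_pred=-3.5310  r=7.5610  x^+=-1.4744  v^+=-3.3282  a^+=-0.7429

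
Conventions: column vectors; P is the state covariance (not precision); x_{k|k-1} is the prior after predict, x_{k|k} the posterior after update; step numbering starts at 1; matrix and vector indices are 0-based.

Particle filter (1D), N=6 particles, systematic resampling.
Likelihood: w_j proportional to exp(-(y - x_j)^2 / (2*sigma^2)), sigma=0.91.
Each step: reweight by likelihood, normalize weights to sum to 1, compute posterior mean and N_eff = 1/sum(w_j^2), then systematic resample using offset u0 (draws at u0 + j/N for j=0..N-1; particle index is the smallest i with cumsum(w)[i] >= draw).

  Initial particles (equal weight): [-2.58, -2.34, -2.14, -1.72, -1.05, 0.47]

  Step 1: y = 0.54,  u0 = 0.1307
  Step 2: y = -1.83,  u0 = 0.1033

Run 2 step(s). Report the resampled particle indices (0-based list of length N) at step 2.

resampled_idx = [0, 0, 0, 0, 0, 4]

step 1: w=[0.0022, 0.0052, 0.0102, 0.0357, 0.1694, 0.7773]  mean=0.0864  Neff=1.5765  idx=[4, 5, 5, 5, 5, 5]
step 2: w=[0.7716, 0.0457, 0.0457, 0.0457, 0.0457, 0.0457]  mean=-0.7028  Neff=1.6508  idx=[0, 0, 0, 0, 0, 4]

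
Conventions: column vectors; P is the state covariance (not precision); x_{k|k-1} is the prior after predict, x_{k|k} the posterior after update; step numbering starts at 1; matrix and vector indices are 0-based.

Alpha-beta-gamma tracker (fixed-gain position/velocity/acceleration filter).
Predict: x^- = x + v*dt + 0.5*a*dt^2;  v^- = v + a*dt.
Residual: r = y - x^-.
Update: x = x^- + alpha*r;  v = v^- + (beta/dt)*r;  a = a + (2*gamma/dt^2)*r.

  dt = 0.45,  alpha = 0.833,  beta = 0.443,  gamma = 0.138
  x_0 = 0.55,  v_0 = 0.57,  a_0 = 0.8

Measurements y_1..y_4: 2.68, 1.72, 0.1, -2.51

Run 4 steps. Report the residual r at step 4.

step 1: x_pred=0.8875  r=1.7925  x^+=2.3807  v^+=2.6946  a^+=3.2431
step 2: x_pred=3.9216  r=-2.2016  x^+=2.0877  v^+=1.9867  a^+=0.2424
step 3: x_pred=3.0062  r=-2.9062  x^+=0.5853  v^+=-0.7652  a^+=-3.7186
step 4: x_pred=-0.1355  r=-2.3745  x^+=-2.1135  v^+=-4.7762  a^+=-6.9549

resid = -2.3745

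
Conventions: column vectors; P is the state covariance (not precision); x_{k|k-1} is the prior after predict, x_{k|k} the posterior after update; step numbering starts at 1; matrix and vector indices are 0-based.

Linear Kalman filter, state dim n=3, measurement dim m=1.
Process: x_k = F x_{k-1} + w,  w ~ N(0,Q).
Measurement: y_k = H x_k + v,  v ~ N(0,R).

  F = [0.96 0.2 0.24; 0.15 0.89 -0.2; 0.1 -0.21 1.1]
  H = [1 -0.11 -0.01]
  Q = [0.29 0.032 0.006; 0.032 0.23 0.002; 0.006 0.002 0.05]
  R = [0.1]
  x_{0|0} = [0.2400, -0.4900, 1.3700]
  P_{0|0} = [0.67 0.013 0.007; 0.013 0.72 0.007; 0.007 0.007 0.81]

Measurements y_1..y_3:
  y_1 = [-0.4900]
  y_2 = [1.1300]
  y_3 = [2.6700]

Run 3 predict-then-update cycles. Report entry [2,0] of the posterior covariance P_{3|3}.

step 1: x^-=[0.4612, -0.6741, 1.6339]  P^-=[0.9918 0.2294 0.2603; 0.2294 0.8483 -0.2918; 0.2603 -0.2918 1.0663]  S=[1.0459]  K=[0.9217; 0.1329; 0.2694]  nu=[-1.0090]  x^+=[-0.4688, -0.8082, 1.3621]  P^+=[0.1033 0.1013 0.0006; 0.1013 0.8299 -0.3292; 0.0006 -0.3292 0.9904]
step 2: x^-=[-0.2848, -1.0620, 1.6211]  P^-=[0.4830 0.1794 0.1690; 0.1794 1.0735 -0.6997; 0.1690 -0.6997 1.4340]  S=[0.5518]  K=[0.8366; 0.1238; 0.4197]  nu=[1.3142]  x^+=[0.8146, -0.8994, 2.1727]  P^+=[0.0969 0.1222 -0.0248; 0.1222 1.0651 -0.7284; -0.0248 -0.7284 1.3368]
step 3: x^-=[1.1236, -1.1128, 2.6603]  P^-=[0.4645 0.1569 0.1510; 0.1569 1.4227 -1.2299; 0.1510 -1.2299 2.0414]  S=[0.5416]  K=[0.8229; 0.0234; 0.4909]  nu=[1.4506]  x^+=[2.3172, -1.0788, 3.3724]  P^+=[0.0977 0.1464 -0.0678; 0.1464 1.4224 -1.2362; -0.0678 -1.2362 1.9109]

P_post[2,0] = -0.0678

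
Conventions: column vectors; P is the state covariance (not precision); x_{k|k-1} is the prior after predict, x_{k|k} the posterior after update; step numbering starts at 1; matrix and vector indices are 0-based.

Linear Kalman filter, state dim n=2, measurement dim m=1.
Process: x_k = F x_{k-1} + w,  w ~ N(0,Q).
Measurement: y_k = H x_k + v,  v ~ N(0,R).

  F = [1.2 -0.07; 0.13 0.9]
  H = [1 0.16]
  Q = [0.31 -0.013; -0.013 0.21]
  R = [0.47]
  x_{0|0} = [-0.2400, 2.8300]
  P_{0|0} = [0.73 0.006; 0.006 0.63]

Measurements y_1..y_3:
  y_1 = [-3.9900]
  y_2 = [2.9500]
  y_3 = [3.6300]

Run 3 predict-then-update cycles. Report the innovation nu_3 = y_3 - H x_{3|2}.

step 1: x^-=[-0.4861, 2.5158]  P^-=[1.3633 0.0676; 0.0676 0.7340]  S=[1.8737]  K=[0.7334; 0.0988]  nu=[-3.9064]  x^+=[-3.3509, 2.1300]  P^+=[0.3556 -0.0681; -0.0681 0.7158]
step 2: x^-=[-4.1702, 1.4814]  P^-=[0.8370 -0.0756; -0.0756 0.7798]  S=[1.3028]  K=[0.6332; 0.0378]  nu=[6.8832]  x^+=[0.1881, 1.7414]  P^+=[0.3147 -0.1067; -0.1067 0.7780]
step 3: x^-=[0.1038, 1.5917]  P^-=[0.7849 -0.1272; -0.1272 0.8205]  S=[1.2352]  K=[0.6190; 0.0033]  nu=[3.2715]  x^+=[2.1287, 1.6025]  P^+=[0.3117 -0.1297; -0.1297 0.8205]

innov = [3.2715]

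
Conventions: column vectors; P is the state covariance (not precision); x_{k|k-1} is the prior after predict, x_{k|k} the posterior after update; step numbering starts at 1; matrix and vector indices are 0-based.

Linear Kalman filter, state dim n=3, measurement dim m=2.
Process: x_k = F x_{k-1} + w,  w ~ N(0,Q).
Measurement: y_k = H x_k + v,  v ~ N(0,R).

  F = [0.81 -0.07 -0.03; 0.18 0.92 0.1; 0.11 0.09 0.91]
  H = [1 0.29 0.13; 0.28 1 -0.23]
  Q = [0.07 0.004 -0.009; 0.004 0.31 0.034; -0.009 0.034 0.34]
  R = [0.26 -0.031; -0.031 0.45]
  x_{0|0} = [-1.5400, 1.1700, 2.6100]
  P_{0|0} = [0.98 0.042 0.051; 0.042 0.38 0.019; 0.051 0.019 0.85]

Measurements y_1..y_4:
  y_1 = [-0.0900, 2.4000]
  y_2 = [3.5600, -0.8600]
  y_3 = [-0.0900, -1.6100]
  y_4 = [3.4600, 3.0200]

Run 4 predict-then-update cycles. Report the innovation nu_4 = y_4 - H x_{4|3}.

step 1: x^-=[-1.4076, 1.0602, 2.3110]  P^-=[0.7084 0.1538 0.0916; 0.1538 0.6911 0.1921; 0.0916 0.1921 1.0730]  S=[1.1722 0.4965; 0.4965 1.2394]  K=[0.6496 0.0069; 0.1057 0.5144; 0.3066 -0.1462]  nu=[0.7097, 2.2655]  x^+=[-0.9308, 2.3006, 2.1974]  P^+=[0.2092 -0.0973 -0.0945; -0.0973 0.2961 0.1767; -0.0945 0.1767 0.9808]
step 2: x^-=[-0.9809, 2.1687, 2.1043]  P^-=[0.2260 -0.0721 -0.1064; -0.0721 0.5741 0.2735; -0.1064 0.2735 1.1652]  S=[0.5051 0.1239; 0.1239 0.9510]  K=[0.3869 -0.0339; 0.1350 0.4987; 0.2608 -0.0595]  nu=[3.6384, -2.2701]  x^+=[0.5039, 1.5277, 3.1884]  P^+=[0.1525 -0.1057 -0.1554; -0.1057 0.3117 0.2688; -0.1554 0.2688 1.1313]
step 3: x^-=[0.2056, 1.8150, 3.0944]  P^-=[0.1933 -0.0957 -0.1670; -0.0957 0.5989 0.3537; -0.1670 0.3537 1.2921]  S=[0.4532 0.1094; 0.1094 0.9376]  K=[0.3273 -0.0416; 0.1514 0.5057; 0.2325 -0.0167]  nu=[-1.2242, -2.7709]  x^+=[-0.0799, 0.2283, 2.8561]  P^+=[0.1461 -0.1159 -0.2005; -0.1159 0.3320 0.3331; -0.2005 0.3331 1.2682]
step 4: x^-=[-0.1664, 0.4813, 2.6108]  P^-=[0.1929 -0.1115 -0.2095; -0.1115 0.6241 0.4130; -0.2095 0.4130 1.4068]  S=[0.4412 0.1081; 0.1081 0.9382]  K=[0.3135 -0.0460; 0.1536 0.5130; 0.2090 0.0087]  nu=[3.1474, 3.1858]  x^+=[0.6737, 2.5988, 3.2964]  P^+=[0.1507 -0.1272 -0.2373; -0.1272 0.3498 0.3829; -0.2373 0.3829 1.3870]

innov = [3.1474, 3.1858]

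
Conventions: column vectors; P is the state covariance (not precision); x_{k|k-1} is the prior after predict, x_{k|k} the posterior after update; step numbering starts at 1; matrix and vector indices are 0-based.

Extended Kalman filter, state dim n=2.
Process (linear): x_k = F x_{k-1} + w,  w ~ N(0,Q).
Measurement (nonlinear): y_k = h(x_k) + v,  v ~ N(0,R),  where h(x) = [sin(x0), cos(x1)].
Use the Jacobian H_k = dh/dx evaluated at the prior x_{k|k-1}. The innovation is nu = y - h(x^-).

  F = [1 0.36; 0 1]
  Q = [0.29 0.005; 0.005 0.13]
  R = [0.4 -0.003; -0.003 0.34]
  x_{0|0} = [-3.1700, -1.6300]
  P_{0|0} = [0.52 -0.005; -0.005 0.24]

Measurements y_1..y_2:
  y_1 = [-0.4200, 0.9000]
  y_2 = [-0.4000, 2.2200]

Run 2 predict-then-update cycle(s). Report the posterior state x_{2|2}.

x_post = [-2.9009, -0.2534]

step 1: x^-=[-3.7568, -1.6300]  P^-=[0.8375 0.0864; 0.0864 0.3700]  H_jac=[-0.8167 0.0000; 0.0000 0.9982]  S=[0.9586 -0.0734; -0.0734 0.7087]  K=[-0.7098 0.0481; -0.0340 0.5176]  nu=[-0.9971, 0.9592]  x^+=[-3.0028, -1.0996]  P^+=[0.3479 0.0185; 0.0185 0.1764]
step 2: x^-=[-3.3987, -1.0996]  P^-=[0.6741 0.0870; 0.0870 0.3064]  H_jac=[-0.9671 0.0000; 0.0000 0.8910]  S=[1.0305 -0.0780; -0.0780 0.5833]  K=[-0.6289 0.0489; -0.0467 0.4618]  nu=[-0.6543, 1.7661]  x^+=[-2.9009, -0.2534]  P^+=[0.2603 0.0208; 0.0208 0.1764]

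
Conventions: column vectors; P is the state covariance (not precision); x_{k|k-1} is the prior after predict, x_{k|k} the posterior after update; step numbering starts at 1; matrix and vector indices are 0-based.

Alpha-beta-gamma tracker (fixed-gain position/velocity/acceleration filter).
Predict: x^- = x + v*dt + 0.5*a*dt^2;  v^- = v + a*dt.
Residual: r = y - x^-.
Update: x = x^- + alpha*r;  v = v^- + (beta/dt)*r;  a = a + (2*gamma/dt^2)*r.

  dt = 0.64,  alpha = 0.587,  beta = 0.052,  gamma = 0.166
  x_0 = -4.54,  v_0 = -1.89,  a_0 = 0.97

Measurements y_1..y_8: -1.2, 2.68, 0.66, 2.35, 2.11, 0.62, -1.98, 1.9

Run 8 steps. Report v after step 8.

step 1: x_pred=-5.5509  r=4.3509  x^+=-2.9969  v^+=-0.9157  a^+=4.4966
step 2: x_pred=-2.6621  r=5.3421  x^+=0.4737  v^+=2.3962  a^+=8.8266
step 3: x_pred=3.8150  r=-3.1550  x^+=1.9630  v^+=7.7889  a^+=6.2694
step 4: x_pred=8.2319  r=-5.8819  x^+=4.7792  v^+=11.3234  a^+=1.5018
step 5: x_pred=12.3338  r=-10.2238  x^+=6.3324  v^+=11.4539  a^+=-6.7850
step 6: x_pred=12.2733  r=-11.6533  x^+=5.4328  v^+=6.1646  a^+=-16.2306
step 7: x_pred=6.0542  r=-8.0342  x^+=1.3381  v^+=-4.8757  a^+=-22.7427
step 8: x_pred=-6.4400  r=8.3400  x^+=-1.5444  v^+=-18.7534  a^+=-15.9827

v_post = -18.7534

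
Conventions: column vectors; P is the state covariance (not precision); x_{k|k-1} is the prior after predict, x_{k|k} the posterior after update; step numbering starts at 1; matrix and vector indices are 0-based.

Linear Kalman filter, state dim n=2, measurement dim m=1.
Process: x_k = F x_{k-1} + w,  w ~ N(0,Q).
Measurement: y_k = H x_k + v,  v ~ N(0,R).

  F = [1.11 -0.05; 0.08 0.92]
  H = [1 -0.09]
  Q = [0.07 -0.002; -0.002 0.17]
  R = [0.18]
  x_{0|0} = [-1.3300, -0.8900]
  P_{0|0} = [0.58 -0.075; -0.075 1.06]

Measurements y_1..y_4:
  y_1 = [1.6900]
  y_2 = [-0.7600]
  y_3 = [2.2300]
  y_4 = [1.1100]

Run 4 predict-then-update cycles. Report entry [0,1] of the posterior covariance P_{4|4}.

step 1: x^-=[-1.4318, -0.9252]  P^-=[0.7956 -0.0755; -0.0755 1.0599]  S=[0.9978]  K=[0.8042; -0.1713]  nu=[3.0385]  x^+=[1.0117, -1.4457]  P^+=[0.1503 0.0619; 0.0619 1.0306]
step 2: x^-=[1.1953, -1.2491]  P^-=[0.2509 0.0269; 0.0269 1.0524]  S=[0.4346]  K=[0.5718; -0.1560]  nu=[-2.0677]  x^+=[0.0130, -0.9266]  P^+=[0.1088 0.0657; 0.0657 1.0418]
step 3: x^-=[0.0608, -0.8514]  P^-=[0.1994 0.0266; 0.0266 1.0621]  S=[0.3832]  K=[0.5141; -0.1801]  nu=[2.0926]  x^+=[1.1366, -1.2284]  P^+=[0.0981 0.0620; 0.0620 1.0497]
step 4: x^-=[1.3230, -1.0392]  P^-=[0.1866 0.0215; 0.0215 1.0682]  S=[0.3714]  K=[0.4973; -0.2009]  nu=[-0.3065]  x^+=[1.1706, -0.9776]  P^+=[0.0948 0.0586; 0.0586 1.0532]

P_post[0,1] = 0.0586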